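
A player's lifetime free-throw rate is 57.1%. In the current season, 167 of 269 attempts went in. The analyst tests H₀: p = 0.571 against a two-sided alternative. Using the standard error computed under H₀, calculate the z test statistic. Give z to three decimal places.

p̂ = 167/269 = 0.62082.
Under H₀, SE = √(0.571·0.429/269) = √(0.000910628) = 0.03018.
z = (0.62082 − 0.571)/0.03018 = 0.04982/0.03018 = 1.651.

z = 1.651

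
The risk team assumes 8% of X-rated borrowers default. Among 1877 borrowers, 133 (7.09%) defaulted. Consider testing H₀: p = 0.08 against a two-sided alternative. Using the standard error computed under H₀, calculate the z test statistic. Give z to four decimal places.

p̂ = 133/1877 ≈ 0.0708578.
SE = √(p₀(1−p₀)/n) = √(0.0736/1877) = 0.0062619.
z = (0.0708578 − 0.08)/0.0062619 = -0.0091422/0.0062619 = -1.4600.

z = -1.4600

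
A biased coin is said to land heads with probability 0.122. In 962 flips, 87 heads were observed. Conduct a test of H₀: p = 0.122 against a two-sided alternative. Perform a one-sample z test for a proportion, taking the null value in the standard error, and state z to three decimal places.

p̂ = 87/962 = 0.09044.
Standard error under H₀: √(0.122×0.878/962) = 0.01055.
z = (0.09044 − 0.122)/0.01055 = -0.03156/0.01055 = -2.991.
p-value = 2·P(Z > 2.991) ≈ 0.0028.

z = -2.991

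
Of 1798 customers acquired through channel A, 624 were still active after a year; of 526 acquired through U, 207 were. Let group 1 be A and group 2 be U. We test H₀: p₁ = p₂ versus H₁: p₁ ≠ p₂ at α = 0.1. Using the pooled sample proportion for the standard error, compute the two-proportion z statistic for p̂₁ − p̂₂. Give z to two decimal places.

p̂₁ = 624/1798 ≈ 0.34705, p̂₂ = 207/526 ≈ 0.39354.
Pooled p̂ = (624+207)/(1798+526) = 831/2324 = 0.35757.
SE = √(0.229715 × 0.00245731) = 0.02376.
z = (0.34705 − 0.39354)/0.02376 = -0.04649/0.02376 = -1.96.
Two-sided p-value ≈ 2·Φ(−1.956) = 0.0504. With α = 0.1, reject H₀.

z = -1.96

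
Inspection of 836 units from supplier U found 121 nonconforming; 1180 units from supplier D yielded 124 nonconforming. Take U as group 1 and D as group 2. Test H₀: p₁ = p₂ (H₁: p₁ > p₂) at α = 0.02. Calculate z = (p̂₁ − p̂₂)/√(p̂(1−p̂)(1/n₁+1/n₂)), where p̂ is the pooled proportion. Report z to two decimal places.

z = 2.68

p̂₁ = 121/836 ≈ 0.1447, p̂₂ = 124/1180 ≈ 0.1051.
Pooled p̂ = (121+124)/(836+1180) = 245/2016 = 0.1215.
SE = √(0.106759 × 0.00204363) = 0.0148.
z = (0.1447 − 0.1051)/0.0148 = 0.0396/0.0148 = 2.68.
p-value = P(Z > 2.684) ≈ 0.0036, so at α = 0.02 we reject H₀.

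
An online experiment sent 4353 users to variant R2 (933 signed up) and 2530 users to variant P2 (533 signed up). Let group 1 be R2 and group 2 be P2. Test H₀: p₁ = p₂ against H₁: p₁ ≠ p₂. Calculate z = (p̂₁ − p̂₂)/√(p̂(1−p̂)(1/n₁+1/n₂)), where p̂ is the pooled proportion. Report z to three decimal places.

z = 0.358

p̂₁ = 933/4353 = 0.214335, p̂₂ = 533/2530 = 0.210672.
Pooled p̂ = (933+533)/(4353+2530) = 1466/6883 = 0.212989.
SE = √(p̂(1−p̂)(1/n₁+1/n₂)) = √(0.212989·0.787011·0.000624984) = √(0.000104762) = 0.010235.
z = (0.214335 − 0.210672)/0.010235 = 0.003663/0.010235 = 0.358.
Two-sided p-value ≈ 2·Φ(−0.358) = 0.7204.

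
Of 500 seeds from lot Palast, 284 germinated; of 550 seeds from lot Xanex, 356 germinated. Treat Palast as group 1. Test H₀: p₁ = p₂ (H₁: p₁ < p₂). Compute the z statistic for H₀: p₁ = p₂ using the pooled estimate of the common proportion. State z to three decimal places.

z = -2.630

p̂₁ = 284/500 ≈ 0.568000, p̂₂ = 356/550 ≈ 0.647273.
Pooled p̂ = (284+356)/(500+550) = 640/1050 = 0.609524.
SE = √(0.238005 × 0.00381818) = 0.030145.
z = (0.568000 − 0.647273)/0.030145 = -0.079273/0.030145 = -2.630.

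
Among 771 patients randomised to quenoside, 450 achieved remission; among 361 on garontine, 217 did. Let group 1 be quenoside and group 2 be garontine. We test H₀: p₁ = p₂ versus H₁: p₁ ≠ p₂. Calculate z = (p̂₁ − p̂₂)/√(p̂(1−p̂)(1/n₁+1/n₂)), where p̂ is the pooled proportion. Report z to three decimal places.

p̂₁ = 450/771 = 0.58366, p̂₂ = 217/361 = 0.60111.
Pooled p̂ = (450+217)/(771+361) = 667/1132 = 0.58922.
SE = √(0.242039 × 0.0040671) = 0.03138.
z = (0.58366 − 0.60111)/0.03138 = -0.01745/0.03138 = -0.556.
p-value = 2·P(Z > 0.556) ≈ 0.5781.

z = -0.556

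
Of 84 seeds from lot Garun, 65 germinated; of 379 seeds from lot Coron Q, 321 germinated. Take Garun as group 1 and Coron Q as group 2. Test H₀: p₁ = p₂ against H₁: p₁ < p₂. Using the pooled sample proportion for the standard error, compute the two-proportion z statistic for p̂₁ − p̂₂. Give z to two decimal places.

p̂₁ = 65/84 = 0.7738, p̂₂ = 321/379 = 0.8470.
Pooled p̂ = (65+321)/(84+379) = 386/463 = 0.8337.
SE = √(p̂(1−p̂)(1/n₁+1/n₂)) = √(0.8337·0.1663·0.0145433) = √(0.00201641) = 0.0449.
z = (0.7738 − 0.8470)/0.0449 = -0.0732/0.0449 = -1.63.

z = -1.63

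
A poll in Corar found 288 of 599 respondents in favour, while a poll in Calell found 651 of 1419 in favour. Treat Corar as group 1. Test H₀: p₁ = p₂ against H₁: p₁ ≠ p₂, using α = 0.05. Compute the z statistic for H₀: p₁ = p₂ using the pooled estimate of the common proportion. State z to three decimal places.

z = 0.906

p̂₁ = 288/599 = 0.480801, p̂₂ = 651/1419 = 0.458774.
Pooled p̂ = (288+651)/(599+1419) = 939/2018 = 0.465312.
SE = √(0.248797 × 0.00237417) = 0.024304.
z = (0.480801 − 0.458774)/0.024304 = 0.022027/0.024304 = 0.906.
Two-sided p-value ≈ 2·Φ(−0.906) = 0.3648, so at α = 0.05 we fail to reject H₀.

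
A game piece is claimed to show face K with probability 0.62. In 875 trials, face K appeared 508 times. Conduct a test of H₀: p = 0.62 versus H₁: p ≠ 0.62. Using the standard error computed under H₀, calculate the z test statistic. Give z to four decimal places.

z = -2.4029

p̂ = 508/875 ≈ 0.580571.
Standard error under H₀: √(0.62×0.38/875) = 0.016409.
z = (0.580571 − 0.62)/0.016409 = -0.039429/0.016409 = -2.4029.
Two-sided p-value ≈ 2·Φ(−2.403) = 0.0163.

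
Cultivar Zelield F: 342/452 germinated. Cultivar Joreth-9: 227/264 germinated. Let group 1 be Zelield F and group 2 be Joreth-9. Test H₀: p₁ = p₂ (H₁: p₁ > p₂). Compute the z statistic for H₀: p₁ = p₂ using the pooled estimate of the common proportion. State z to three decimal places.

p̂₁ = 342/452 ≈ 0.756637, p̂₂ = 227/264 ≈ 0.859848.
Pooled p̂ = (342+227)/(452+264) = 569/716 = 0.794693.
SE = √(0.163156 × 0.00600027) = 0.031289.
z = (0.756637 − 0.859848)/0.031289 = -0.103211/0.031289 = -3.299.
p-value = P(Z > -3.299) ≈ 0.9995.

z = -3.299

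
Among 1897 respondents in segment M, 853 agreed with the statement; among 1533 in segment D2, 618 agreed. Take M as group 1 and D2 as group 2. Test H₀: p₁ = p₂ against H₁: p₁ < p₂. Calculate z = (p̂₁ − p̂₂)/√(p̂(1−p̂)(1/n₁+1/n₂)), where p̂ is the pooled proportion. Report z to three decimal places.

p̂₁ = 853/1897 = 0.44966, p̂₂ = 618/1533 = 0.40313.
Pooled p̂ = (853+618)/(1897+1533) = 1471/3430 = 0.42886.
SE = √(p̂(1−p̂)(1/n₁+1/n₂)) = √(0.42886·0.57114·0.00117946) = √(0.000288897) = 0.01700.
z = (0.44966 − 0.40313)/0.01700 = 0.04653/0.01700 = 2.737.
p-value = P(Z < 2.737) ≈ 0.9969.

z = 2.737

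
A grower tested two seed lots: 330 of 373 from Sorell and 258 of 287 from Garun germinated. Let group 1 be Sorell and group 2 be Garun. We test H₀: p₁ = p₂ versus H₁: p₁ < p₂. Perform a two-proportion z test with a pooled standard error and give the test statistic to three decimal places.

p̂₁ = 330/373 ≈ 0.884718, p̂₂ = 258/287 ≈ 0.898955.
Pooled p̂ = (330+258)/(373+287) = 588/660 = 0.890909.
SE = √(p̂(1−p̂)(1/n₁+1/n₂)) = √(0.890909·0.109091·0.00616529) = √(0.000599205) = 0.024479.
z = (0.884718 − 0.898955)/0.024479 = -0.014237/0.024479 = -0.582.
p-value = P(Z < -0.582) ≈ 0.2804.

z = -0.582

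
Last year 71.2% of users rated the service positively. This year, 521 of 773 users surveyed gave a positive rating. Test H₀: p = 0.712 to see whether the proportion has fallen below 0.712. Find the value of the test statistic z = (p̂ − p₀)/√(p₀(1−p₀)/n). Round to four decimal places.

p̂ = 521/773 ≈ 0.673997.
SE = √(p₀(1−p₀)/n) = √(0.20506/773) = 0.016287.
z = (0.673997 − 0.712)/0.016287 = -0.038003/0.016287 = -2.3333.
p-value = P(Z < -2.333) ≈ 0.0098.

z = -2.3333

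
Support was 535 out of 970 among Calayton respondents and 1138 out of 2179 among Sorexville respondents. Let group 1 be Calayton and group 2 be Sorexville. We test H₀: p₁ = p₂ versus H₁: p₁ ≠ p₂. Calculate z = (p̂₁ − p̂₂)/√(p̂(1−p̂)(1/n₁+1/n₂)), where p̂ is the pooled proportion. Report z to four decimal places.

p̂₁ = 535/970 ≈ 0.5515464, p̂₂ = 1138/2179 ≈ 0.5222579.
Pooled p̂ = (535+1138)/(970+2179) = 1673/3149 = 0.5312798.
SE = √(p̂(1−p̂)(1/n₁+1/n₂)) = √(0.5312798·0.4687202·0.00148985) = √(0.000371006) = 0.0192615.
z = (0.5515464 − 0.5222579)/0.0192615 = 0.0292885/0.0192615 = 1.5206.
p-value = 2·P(Z > 1.521) ≈ 0.1284.

z = 1.5206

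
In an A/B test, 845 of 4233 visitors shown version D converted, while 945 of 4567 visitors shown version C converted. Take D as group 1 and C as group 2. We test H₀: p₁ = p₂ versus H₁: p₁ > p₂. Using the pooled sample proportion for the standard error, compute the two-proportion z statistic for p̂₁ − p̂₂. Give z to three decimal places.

z = -0.850

p̂₁ = 845/4233 ≈ 0.19962, p̂₂ = 945/4567 ≈ 0.20692.
Pooled p̂ = (845+945)/(4233+4567) = 1790/8800 = 0.20341.
SE = √(0.162034 × 0.000455201) = 0.00859.
z = (0.19962 − 0.20692)/0.00859 = -0.00730/0.00859 = -0.850.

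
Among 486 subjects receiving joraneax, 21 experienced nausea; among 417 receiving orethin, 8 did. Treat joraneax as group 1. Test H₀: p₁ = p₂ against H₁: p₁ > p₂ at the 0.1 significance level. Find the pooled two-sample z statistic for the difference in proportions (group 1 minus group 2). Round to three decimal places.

p̂₁ = 21/486 = 0.043210, p̂₂ = 8/417 = 0.019185.
Pooled p̂ = (21+8)/(486+417) = 29/903 = 0.032115.
SE = √(0.0310838 × 0.00445569) = 0.011769.
z = (0.043210 − 0.019185)/0.011769 = 0.024025/0.011769 = 2.041.
p-value = P(Z > 2.041) ≈ 0.0206; since p < α = 0.1, reject H₀.

z = 2.041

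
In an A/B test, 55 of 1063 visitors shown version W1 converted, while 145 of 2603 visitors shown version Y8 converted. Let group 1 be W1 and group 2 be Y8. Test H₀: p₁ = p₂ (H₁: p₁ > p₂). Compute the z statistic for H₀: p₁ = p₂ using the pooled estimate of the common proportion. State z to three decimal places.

z = -0.480

p̂₁ = 55/1063 = 0.051740, p̂₂ = 145/2603 = 0.055705.
Pooled p̂ = (55+145)/(1063+2603) = 200/3666 = 0.054555.
SE = √(p̂(1−p̂)(1/n₁+1/n₂)) = √(0.054555·0.945445·0.00132491) = √(6.83374e-05) = 0.008267.
z = (0.051740 − 0.055705)/0.008267 = -0.003965/0.008267 = -0.480.
p-value = P(Z > -0.480) ≈ 0.6842.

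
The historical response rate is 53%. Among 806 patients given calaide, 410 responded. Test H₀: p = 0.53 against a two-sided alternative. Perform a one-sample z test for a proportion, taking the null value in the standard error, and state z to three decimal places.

p̂ = 410/806 = 0.508685.
Under H₀, SE = √(0.53·0.47/806) = √(0.000309057) = 0.017580.
z = (0.508685 − 0.53)/0.017580 = -0.021315/0.017580 = -1.212.

z = -1.212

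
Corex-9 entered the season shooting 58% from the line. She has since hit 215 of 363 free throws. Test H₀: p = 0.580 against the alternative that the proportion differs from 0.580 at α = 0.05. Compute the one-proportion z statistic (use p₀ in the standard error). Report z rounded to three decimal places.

p̂ = 215/363 ≈ 0.59229.
Under H₀, SE = √(0.58·0.42/363) = √(0.000671074) = 0.02591.
z = (0.59229 − 0.58)/0.02591 = 0.01229/0.02591 = 0.474.
Two-sided p-value ≈ 2·Φ(−0.474) = 0.6353, so at α = 0.05 we fail to reject H₀.

z = 0.474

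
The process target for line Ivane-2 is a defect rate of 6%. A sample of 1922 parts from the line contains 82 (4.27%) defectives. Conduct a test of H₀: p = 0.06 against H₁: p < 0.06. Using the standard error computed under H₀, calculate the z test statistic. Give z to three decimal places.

z = -3.200

p̂ = 82/1922 = 0.042664.
Under H₀, SE = √(0.06·0.94/1922) = √(2.93444e-05) = 0.005417.
z = (0.042664 − 0.06)/0.005417 = -0.017336/0.005417 = -3.200.
p-value = P(Z < -3.200) ≈ 0.0007.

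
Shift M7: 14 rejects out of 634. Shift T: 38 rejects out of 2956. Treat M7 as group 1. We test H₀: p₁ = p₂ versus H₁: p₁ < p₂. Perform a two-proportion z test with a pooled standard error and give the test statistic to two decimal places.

z = 1.76

p̂₁ = 14/634 ≈ 0.02208, p̂₂ = 38/2956 ≈ 0.01286.
Pooled p̂ = (14+38)/(634+2956) = 52/3590 = 0.01448.
SE = √(p̂(1−p̂)(1/n₁+1/n₂)) = √(0.01448·0.98552·0.00191558) = √(2.73447e-05) = 0.00523.
z = (0.02208 − 0.01286)/0.00523 = 0.00922/0.00523 = 1.76.
p-value = P(Z < 1.764) ≈ 0.9612.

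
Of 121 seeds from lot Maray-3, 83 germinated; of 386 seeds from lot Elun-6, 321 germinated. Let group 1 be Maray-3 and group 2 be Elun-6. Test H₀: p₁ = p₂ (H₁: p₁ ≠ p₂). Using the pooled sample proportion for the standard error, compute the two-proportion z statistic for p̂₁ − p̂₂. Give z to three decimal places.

p̂₁ = 83/121 ≈ 0.68595, p̂₂ = 321/386 ≈ 0.83161.
Pooled p̂ = (83+321)/(121+386) = 404/507 = 0.79684.
SE = √(0.161884 × 0.0108551) = 0.04192.
z = (0.68595 − 0.83161)/0.04192 = -0.14566/0.04192 = -3.475.

z = -3.475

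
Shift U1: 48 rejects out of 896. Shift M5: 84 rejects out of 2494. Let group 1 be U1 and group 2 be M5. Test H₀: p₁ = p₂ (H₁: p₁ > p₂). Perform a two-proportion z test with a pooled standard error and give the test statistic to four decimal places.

z = 2.6399

p̂₁ = 48/896 = 0.0535714, p̂₂ = 84/2494 = 0.0336808.
Pooled p̂ = (48+84)/(896+2494) = 132/3390 = 0.0389381.
SE = √(0.0374219 × 0.00151703) = 0.0075346.
z = (0.0535714 − 0.0336808)/0.0075346 = 0.0198906/0.0075346 = 2.6399.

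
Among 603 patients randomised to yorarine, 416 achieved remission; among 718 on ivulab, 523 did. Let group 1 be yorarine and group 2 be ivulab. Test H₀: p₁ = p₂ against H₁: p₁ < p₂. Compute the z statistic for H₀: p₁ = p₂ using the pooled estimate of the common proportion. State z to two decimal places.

z = -1.54

p̂₁ = 416/603 ≈ 0.6899, p̂₂ = 523/718 ≈ 0.7284.
Pooled p̂ = (416+523)/(603+718) = 939/1321 = 0.7108.
SE = √(0.205553 × 0.00305113) = 0.0250.
z = (0.6899 − 0.7284)/0.0250 = -0.0385/0.0250 = -1.54.
p-value = P(Z < -1.538) ≈ 0.0620.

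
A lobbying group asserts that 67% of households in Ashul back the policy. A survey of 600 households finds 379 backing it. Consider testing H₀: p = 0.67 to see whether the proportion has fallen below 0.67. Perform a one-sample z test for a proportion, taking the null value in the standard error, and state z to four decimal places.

z = -1.9969

p̂ = 379/600 ≈ 0.631667.
SE = √(p₀(1−p₀)/n) = √(0.2211/600) = 0.019196.
z = (0.631667 − 0.67)/0.019196 = -0.038333/0.019196 = -1.9969.
p-value = P(Z < -1.997) ≈ 0.0229.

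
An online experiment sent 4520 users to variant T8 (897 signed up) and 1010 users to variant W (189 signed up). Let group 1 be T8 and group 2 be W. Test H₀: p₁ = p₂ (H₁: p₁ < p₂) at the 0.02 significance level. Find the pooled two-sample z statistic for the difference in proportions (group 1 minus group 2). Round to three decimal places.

p̂₁ = 897/4520 = 0.19845, p̂₂ = 189/1010 = 0.18713.
Pooled p̂ = (897+189)/(4520+1010) = 1086/5530 = 0.19638.
SE = √(0.157817 × 0.00121134) = 0.01383.
z = (0.19845 − 0.18713)/0.01383 = 0.01132/0.01383 = 0.819.
p-value = P(Z < 0.819) ≈ 0.7936, so at α = 0.02 we fail to reject H₀.

z = 0.819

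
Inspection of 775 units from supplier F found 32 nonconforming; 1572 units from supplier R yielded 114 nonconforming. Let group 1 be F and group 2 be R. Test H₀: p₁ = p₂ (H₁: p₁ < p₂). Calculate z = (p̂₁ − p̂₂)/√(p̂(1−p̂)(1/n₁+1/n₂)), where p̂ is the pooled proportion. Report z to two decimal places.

z = -2.95

p̂₁ = 32/775 ≈ 0.04129, p̂₂ = 114/1572 ≈ 0.07252.
Pooled p̂ = (32+114)/(775+1572) = 146/2347 = 0.06221.
SE = √(0.0583374 × 0.00192645) = 0.01060.
z = (0.04129 − 0.07252)/0.01060 = -0.03123/0.01060 = -2.95.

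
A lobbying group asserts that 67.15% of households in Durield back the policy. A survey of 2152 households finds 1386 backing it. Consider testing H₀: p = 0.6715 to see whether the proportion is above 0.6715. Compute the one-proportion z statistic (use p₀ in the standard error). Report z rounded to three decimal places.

p̂ = 1386/2152 = 0.644052.
SE = √(p₀(1−p₀)/n) = √(0.22059/2152) = 0.010124.
z = (0.644052 − 0.6715)/0.010124 = -0.027448/0.010124 = -2.711.
p-value = P(Z > -2.711) ≈ 0.9966.

z = -2.711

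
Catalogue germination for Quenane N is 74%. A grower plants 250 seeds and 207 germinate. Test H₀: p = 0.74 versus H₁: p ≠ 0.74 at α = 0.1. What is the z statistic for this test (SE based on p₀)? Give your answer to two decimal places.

p̂ = 207/250 = 0.82800.
Standard error under H₀: √(0.74×0.26/250) = 0.02774.
z = (0.82800 − 0.74)/0.02774 = 0.08800/0.02774 = 3.17.
Two-sided p-value ≈ 2·Φ(−3.172) = 0.0015. With α = 0.1, reject H₀.

z = 3.17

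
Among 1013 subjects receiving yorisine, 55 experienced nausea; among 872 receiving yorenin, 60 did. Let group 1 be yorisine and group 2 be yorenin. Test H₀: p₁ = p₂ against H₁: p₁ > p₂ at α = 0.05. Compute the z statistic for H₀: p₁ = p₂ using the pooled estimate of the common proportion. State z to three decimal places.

p̂₁ = 55/1013 = 0.05429, p̂₂ = 60/872 = 0.06881.
Pooled p̂ = (55+60)/(1013+872) = 115/1885 = 0.06101.
SE = √(0.057286 × 0.00213396) = 0.01106.
z = (0.05429 − 0.06881)/0.01106 = -0.01452/0.01106 = -1.313.
p-value = P(Z > -1.313) ≈ 0.9053, so at α = 0.05 we fail to reject H₀.

z = -1.313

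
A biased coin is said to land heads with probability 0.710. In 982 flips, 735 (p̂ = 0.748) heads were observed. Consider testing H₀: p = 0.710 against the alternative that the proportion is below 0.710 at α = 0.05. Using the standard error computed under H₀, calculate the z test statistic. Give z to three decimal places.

p̂ = 735/982 ≈ 0.74847.
Under H₀, SE = √(0.71·0.29/982) = √(0.000209674) = 0.01448.
z = (0.74847 − 0.71)/0.01448 = 0.03847/0.01448 = 2.657.
p-value = P(Z < 2.657) ≈ 0.9961; since p > α = 0.05, fail to reject H₀.

z = 2.657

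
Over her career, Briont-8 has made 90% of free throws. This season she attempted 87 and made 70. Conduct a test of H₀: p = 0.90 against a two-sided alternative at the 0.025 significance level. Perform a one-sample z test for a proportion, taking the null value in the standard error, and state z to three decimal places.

p̂ = 70/87 ≈ 0.80460.
Standard error under H₀: √(0.9×0.1/87) = 0.03216.
z = (0.80460 − 0.9)/0.03216 = -0.09540/0.03216 = -2.966.
p-value = 2·P(Z > 2.966) ≈ 0.0030, so at α = 0.025 we reject H₀.

z = -2.966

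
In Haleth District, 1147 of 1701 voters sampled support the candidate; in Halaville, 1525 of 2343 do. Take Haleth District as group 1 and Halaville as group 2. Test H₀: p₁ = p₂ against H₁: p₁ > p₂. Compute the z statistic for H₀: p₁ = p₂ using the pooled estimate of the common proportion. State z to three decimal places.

z = 1.554

p̂₁ = 1147/1701 = 0.67431, p̂₂ = 1525/2343 = 0.65087.
Pooled p̂ = (1147+1525)/(1701+2343) = 2672/4044 = 0.66073.
SE = √(p̂(1−p̂)(1/n₁+1/n₂)) = √(0.66073·0.33927·0.00101469) = √(0.000227459) = 0.01508.
z = (0.67431 − 0.65087)/0.01508 = 0.02344/0.01508 = 1.554.
p-value = P(Z > 1.554) ≈ 0.0601.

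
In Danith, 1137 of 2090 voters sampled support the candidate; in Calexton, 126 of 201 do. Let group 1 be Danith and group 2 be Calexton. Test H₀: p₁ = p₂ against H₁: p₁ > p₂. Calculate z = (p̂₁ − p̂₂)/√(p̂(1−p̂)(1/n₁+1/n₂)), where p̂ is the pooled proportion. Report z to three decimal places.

p̂₁ = 1137/2090 = 0.54402, p̂₂ = 126/201 = 0.62687.
Pooled p̂ = (1137+126)/(2090+201) = 1263/2291 = 0.55129.
SE = √(p̂(1−p̂)(1/n₁+1/n₂)) = √(0.55129·0.44871·0.00545359) = √(0.00134905) = 0.03673.
z = (0.54402 − 0.62687)/0.03673 = -0.08285/0.03673 = -2.256.
p-value = P(Z > -2.256) ≈ 0.9880.

z = -2.256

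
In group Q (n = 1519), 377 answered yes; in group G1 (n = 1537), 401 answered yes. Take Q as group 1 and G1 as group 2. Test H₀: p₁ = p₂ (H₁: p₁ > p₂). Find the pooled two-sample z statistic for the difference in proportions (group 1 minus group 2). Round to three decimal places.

z = -0.806

p̂₁ = 377/1519 = 0.24819, p̂₂ = 401/1537 = 0.26090.
Pooled p̂ = (377+401)/(1519+1537) = 778/3056 = 0.25458.
SE = √(p̂(1−p̂)(1/n₁+1/n₂)) = √(0.25458·0.74542·0.00130895) = √(0.000248398) = 0.01576.
z = (0.24819 − 0.26090)/0.01576 = -0.01271/0.01576 = -0.806.
p-value = P(Z > -0.806) ≈ 0.7900.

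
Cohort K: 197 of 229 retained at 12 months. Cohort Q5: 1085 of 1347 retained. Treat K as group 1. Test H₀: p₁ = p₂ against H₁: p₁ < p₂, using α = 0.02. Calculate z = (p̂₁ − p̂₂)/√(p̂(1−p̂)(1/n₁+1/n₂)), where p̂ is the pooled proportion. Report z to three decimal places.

p̂₁ = 197/229 ≈ 0.86026, p̂₂ = 1085/1347 ≈ 0.80549.
Pooled p̂ = (197+1085)/(229+1347) = 1282/1576 = 0.81345.
SE = √(0.151748 × 0.0051092) = 0.02784.
z = (0.86026 − 0.80549)/0.02784 = 0.05477/0.02784 = 1.967.
p-value = P(Z < 1.967) ≈ 0.9754. With α = 0.02, fail to reject H₀.

z = 1.967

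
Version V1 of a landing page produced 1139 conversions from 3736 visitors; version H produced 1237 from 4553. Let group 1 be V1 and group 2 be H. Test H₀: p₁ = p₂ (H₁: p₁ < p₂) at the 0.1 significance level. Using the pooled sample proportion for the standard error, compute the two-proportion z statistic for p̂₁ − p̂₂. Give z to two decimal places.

z = 3.32

p̂₁ = 1139/3736 = 0.3049, p̂₂ = 1237/4553 = 0.2717.
Pooled p̂ = (1139+1237)/(3736+4553) = 2376/8289 = 0.2866.
SE = √(0.20448 × 0.000487301) = 0.0100.
z = (0.3049 − 0.2717)/0.0100 = 0.0332/0.0100 = 3.32.
p-value = P(Z < 3.324) ≈ 0.9996. With α = 0.1, fail to reject H₀.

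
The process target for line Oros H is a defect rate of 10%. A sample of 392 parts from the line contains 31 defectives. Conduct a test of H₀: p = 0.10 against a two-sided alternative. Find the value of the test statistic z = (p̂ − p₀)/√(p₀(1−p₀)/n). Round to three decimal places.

p̂ = 31/392 = 0.07908.
Under H₀, SE = √(0.1·0.9/392) = √(0.000229592) = 0.01515.
z = (0.07908 − 0.1)/0.01515 = -0.02092/0.01515 = -1.381.
Two-sided p-value ≈ 2·Φ(−1.381) = 0.1674.

z = -1.381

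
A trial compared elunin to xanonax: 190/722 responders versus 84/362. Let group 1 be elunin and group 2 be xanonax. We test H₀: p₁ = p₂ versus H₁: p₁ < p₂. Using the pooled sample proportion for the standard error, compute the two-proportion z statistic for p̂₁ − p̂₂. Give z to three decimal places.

z = 1.112

p̂₁ = 190/722 = 0.26316, p̂₂ = 84/362 = 0.23204.
Pooled p̂ = (190+84)/(722+362) = 274/1084 = 0.25277.
SE = √(p̂(1−p̂)(1/n₁+1/n₂)) = √(0.25277·0.74723·0.00414747) = √(0.000783358) = 0.02799.
z = (0.26316 − 0.23204)/0.02799 = 0.03112/0.02799 = 1.112.
p-value = P(Z < 1.112) ≈ 0.8669.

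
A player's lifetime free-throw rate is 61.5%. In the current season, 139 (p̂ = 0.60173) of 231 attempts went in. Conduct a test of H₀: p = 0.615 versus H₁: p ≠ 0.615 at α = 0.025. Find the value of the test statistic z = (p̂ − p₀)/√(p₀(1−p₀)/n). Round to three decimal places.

z = -0.414

p̂ = 139/231 = 0.60173.
SE = √(p₀(1−p₀)/n) = √(0.23678/231) = 0.03202.
z = (0.60173 − 0.615)/0.03202 = -0.01327/0.03202 = -0.414.
p-value = 2·P(Z > 0.414) ≈ 0.6786, so at α = 0.025 we fail to reject H₀.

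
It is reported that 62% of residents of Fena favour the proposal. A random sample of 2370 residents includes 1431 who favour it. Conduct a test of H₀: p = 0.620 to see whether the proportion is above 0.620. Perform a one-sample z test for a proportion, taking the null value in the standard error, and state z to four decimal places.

z = -1.6251

p̂ = 1431/2370 = 0.6037975.
SE = √(p₀(1−p₀)/n) = √(0.2356/2370) = 0.0099704.
z = (0.6037975 − 0.62)/0.0099704 = -0.0162025/0.0099704 = -1.6251.
p-value = P(Z > -1.625) ≈ 0.9479.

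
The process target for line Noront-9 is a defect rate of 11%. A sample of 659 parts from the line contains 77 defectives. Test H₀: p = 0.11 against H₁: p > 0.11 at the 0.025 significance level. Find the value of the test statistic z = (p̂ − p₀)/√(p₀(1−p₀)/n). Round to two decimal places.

p̂ = 77/659 = 0.1168.
Under H₀, SE = √(0.11·0.89/659) = √(0.000148558) = 0.0122.
z = (0.1168 − 0.11)/0.0122 = 0.0068/0.0122 = 0.56.
p-value = P(Z > 0.561) ≈ 0.2872. With α = 0.025, fail to reject H₀.

z = 0.56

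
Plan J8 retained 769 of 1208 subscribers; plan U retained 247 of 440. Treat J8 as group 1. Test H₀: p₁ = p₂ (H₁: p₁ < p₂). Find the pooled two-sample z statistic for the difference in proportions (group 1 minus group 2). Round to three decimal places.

z = 2.778

p̂₁ = 769/1208 = 0.636589, p̂₂ = 247/440 = 0.561364.
Pooled p̂ = (769+247)/(1208+440) = 1016/1648 = 0.616505.
SE = √(0.236427 × 0.00310054) = 0.027075.
z = (0.636589 − 0.561364)/0.027075 = 0.075225/0.027075 = 2.778.
p-value = P(Z < 2.778) ≈ 0.9973.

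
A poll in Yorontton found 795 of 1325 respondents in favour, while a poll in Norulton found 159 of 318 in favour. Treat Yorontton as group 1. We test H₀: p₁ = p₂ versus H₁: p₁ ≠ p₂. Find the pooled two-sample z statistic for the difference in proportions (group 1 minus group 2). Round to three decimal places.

p̂₁ = 795/1325 = 0.600000, p̂₂ = 159/318 = 0.500000.
Pooled p̂ = (795+159)/(1325+318) = 954/1643 = 0.580645.
SE = √(0.243496 × 0.00389937) = 0.030814.
z = (0.600000 − 0.500000)/0.030814 = 0.100000/0.030814 = 3.245.

z = 3.245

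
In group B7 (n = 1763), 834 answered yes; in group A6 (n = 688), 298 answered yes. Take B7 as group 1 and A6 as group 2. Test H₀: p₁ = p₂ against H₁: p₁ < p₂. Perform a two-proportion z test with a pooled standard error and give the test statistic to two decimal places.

z = 1.78

p̂₁ = 834/1763 ≈ 0.47306, p̂₂ = 298/688 ≈ 0.43314.
Pooled p̂ = (834+298)/(1763+688) = 1132/2451 = 0.46185.
SE = √(p̂(1−p̂)(1/n₁+1/n₂)) = √(0.46185·0.53815·0.0020207) = √(0.000502235) = 0.02241.
z = (0.47306 − 0.43314)/0.02241 = 0.03992/0.02241 = 1.78.
p-value = P(Z < 1.781) ≈ 0.9626.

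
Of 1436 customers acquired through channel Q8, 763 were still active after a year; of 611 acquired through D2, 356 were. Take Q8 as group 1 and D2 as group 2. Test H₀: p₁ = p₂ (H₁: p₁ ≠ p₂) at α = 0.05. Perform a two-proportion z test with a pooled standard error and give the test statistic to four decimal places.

z = -2.1341

p̂₁ = 763/1436 ≈ 0.531337, p̂₂ = 356/611 ≈ 0.582651.
Pooled p̂ = (763+356)/(1436+611) = 1119/2047 = 0.546654.
SE = √(0.247823 × 0.00233304) = 0.024045.
z = (0.531337 − 0.582651)/0.024045 = -0.051314/0.024045 = -2.1341.
Two-sided p-value ≈ 2·Φ(−2.134) = 0.0328, so at α = 0.05 we reject H₀.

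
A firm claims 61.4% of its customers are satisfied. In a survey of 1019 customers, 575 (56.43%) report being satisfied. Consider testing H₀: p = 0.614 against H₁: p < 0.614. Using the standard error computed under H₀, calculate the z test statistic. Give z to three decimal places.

z = -3.260

p̂ = 575/1019 = 0.56428.
SE = √(p₀(1−p₀)/n) = √(0.237/1019) = 0.01525.
z = (0.56428 − 0.614)/0.01525 = -0.04972/0.01525 = -3.260.
p-value = P(Z < -3.260) ≈ 0.0006.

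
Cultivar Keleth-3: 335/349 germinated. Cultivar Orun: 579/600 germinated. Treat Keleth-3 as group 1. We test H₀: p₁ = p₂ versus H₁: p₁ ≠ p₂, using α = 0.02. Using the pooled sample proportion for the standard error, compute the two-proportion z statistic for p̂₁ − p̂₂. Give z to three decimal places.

p̂₁ = 335/349 ≈ 0.95989, p̂₂ = 579/600 ≈ 0.96500.
Pooled p̂ = (335+579)/(349+600) = 914/949 = 0.96312.
SE = √(p̂(1−p̂)(1/n₁+1/n₂)) = √(0.96312·0.03688·0.004532) = √(0.00016098) = 0.01269.
z = (0.95989 − 0.96500)/0.01269 = -0.00511/0.01269 = -0.403.
Two-sided p-value ≈ 2·Φ(−0.403) = 0.6869, so at α = 0.02 we fail to reject H₀.

z = -0.403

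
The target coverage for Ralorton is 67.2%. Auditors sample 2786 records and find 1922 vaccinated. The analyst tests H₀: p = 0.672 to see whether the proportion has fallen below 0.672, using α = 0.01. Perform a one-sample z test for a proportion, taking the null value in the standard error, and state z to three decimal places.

p̂ = 1922/2786 = 0.689878.
SE = √(p₀(1−p₀)/n) = √(0.22042/2786) = 0.008895.
z = (0.689878 − 0.672)/0.008895 = 0.017878/0.008895 = 2.010.
p-value = P(Z < 2.010) ≈ 0.9778, so at α = 0.01 we fail to reject H₀.

z = 2.010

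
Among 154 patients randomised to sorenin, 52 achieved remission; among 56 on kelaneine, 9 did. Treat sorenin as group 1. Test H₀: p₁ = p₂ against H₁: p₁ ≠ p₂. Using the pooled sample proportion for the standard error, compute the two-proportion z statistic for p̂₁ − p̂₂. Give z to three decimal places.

p̂₁ = 52/154 ≈ 0.33766, p̂₂ = 9/56 ≈ 0.16071.
Pooled p̂ = (52+9)/(154+56) = 61/210 = 0.29048.
SE = √(0.2061 × 0.0243506) = 0.07084.
z = (0.33766 − 0.16071)/0.07084 = 0.17695/0.07084 = 2.498.

z = 2.498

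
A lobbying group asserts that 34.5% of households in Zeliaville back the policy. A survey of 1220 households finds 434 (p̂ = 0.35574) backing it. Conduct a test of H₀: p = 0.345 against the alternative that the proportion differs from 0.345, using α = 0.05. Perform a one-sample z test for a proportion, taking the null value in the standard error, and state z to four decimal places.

z = 0.7890

p̂ = 434/1220 = 0.355738.
SE = √(p₀(1−p₀)/n) = √(0.22597/1220) = 0.013610.
z = (0.355738 − 0.345)/0.013610 = 0.010738/0.013610 = 0.7890.
p-value = 2·P(Z > 0.789) ≈ 0.4301, so at α = 0.05 we fail to reject H₀.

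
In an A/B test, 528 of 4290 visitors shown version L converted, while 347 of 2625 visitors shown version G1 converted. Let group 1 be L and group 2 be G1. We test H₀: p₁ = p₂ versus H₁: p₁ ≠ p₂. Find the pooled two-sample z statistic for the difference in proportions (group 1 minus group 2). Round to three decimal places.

p̂₁ = 528/4290 = 0.12308, p̂₂ = 347/2625 = 0.13219.
Pooled p̂ = (528+347)/(4290+2625) = 875/6915 = 0.12654.
SE = √(p̂(1−p̂)(1/n₁+1/n₂)) = √(0.12654·0.87346·0.000614053) = √(6.78682e-05) = 0.00824.
z = (0.12308 − 0.13219)/0.00824 = -0.00911/0.00824 = -1.106.
Two-sided p-value ≈ 2·Φ(−1.106) = 0.2686.

z = -1.106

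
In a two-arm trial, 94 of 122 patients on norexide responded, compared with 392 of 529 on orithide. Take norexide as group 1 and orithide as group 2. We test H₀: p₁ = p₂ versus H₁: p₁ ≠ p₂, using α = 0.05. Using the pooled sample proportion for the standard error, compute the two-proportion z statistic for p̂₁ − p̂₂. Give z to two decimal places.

p̂₁ = 94/122 = 0.77049, p̂₂ = 392/529 = 0.74102.
Pooled p̂ = (94+392)/(122+529) = 486/651 = 0.74654.
SE = √(0.189216 × 0.0100871) = 0.04369.
z = (0.77049 − 0.74102)/0.04369 = 0.02947/0.04369 = 0.67.
Two-sided p-value ≈ 2·Φ(−0.675) = 0.4999; since p > α = 0.05, fail to reject H₀.

z = 0.67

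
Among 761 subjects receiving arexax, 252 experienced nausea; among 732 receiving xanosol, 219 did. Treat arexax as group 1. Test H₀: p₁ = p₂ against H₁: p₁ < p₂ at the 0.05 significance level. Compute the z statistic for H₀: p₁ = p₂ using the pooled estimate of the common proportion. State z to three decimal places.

p̂₁ = 252/761 ≈ 0.331143, p̂₂ = 219/732 ≈ 0.299180.
Pooled p̂ = (252+219)/(761+732) = 471/1493 = 0.315472.
SE = √(p̂(1−p̂)(1/n₁+1/n₂)) = √(0.315472·0.684528·0.00268018) = √(0.000578784) = 0.024058.
z = (0.331143 − 0.299180)/0.024058 = 0.031963/0.024058 = 1.329.
p-value = P(Z < 1.329) ≈ 0.9080; since p > α = 0.05, fail to reject H₀.

z = 1.329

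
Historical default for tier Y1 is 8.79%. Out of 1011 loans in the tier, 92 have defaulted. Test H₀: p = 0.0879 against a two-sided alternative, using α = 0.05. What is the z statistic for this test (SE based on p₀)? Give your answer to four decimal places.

p̂ = 92/1011 = 0.090999.
SE = √(p₀(1−p₀)/n) = √(0.080174/1011) = 0.008905.
z = (0.090999 − 0.0879)/0.008905 = 0.003099/0.008905 = 0.3480.
p-value = 2·P(Z > 0.348) ≈ 0.7278; since p > α = 0.05, fail to reject H₀.

z = 0.3480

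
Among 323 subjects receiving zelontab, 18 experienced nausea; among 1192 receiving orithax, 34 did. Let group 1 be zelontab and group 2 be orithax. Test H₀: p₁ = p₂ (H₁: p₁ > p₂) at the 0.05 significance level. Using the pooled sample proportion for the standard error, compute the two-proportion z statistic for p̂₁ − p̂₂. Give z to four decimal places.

z = 2.3821

p̂₁ = 18/323 ≈ 0.0557276, p̂₂ = 34/1192 ≈ 0.0285235.
Pooled p̂ = (18+34)/(323+1192) = 52/1515 = 0.0343234.
SE = √(0.0331453 × 0.0039349) = 0.0114203.
z = (0.0557276 − 0.0285235)/0.0114203 = 0.0272041/0.0114203 = 2.3821.
p-value = P(Z > 2.382) ≈ 0.0086; since p < α = 0.05, reject H₀.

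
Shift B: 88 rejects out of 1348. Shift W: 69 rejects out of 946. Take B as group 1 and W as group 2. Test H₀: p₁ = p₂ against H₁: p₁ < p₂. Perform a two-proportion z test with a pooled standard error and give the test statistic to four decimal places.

z = -0.7150

p̂₁ = 88/1348 = 0.065282, p̂₂ = 69/946 = 0.072939.
Pooled p̂ = (88+69)/(1348+946) = 157/2294 = 0.068439.
SE = √(p̂(1−p̂)(1/n₁+1/n₂)) = √(0.068439·0.931561·0.00179892) = √(0.000114691) = 0.010709.
z = (0.065282 − 0.072939)/0.010709 = -0.007657/0.010709 = -0.7150.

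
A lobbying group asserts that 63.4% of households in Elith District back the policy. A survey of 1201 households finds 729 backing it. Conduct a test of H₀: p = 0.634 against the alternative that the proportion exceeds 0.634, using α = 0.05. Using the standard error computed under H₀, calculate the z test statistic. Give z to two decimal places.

z = -1.94

p̂ = 729/1201 ≈ 0.6070.
Under H₀, SE = √(0.634·0.366/1201) = √(0.000193209) = 0.0139.
z = (0.6070 − 0.634)/0.0139 = -0.0270/0.0139 = -1.94.
p-value = P(Z > -1.943) ≈ 0.9740, so at α = 0.05 we fail to reject H₀.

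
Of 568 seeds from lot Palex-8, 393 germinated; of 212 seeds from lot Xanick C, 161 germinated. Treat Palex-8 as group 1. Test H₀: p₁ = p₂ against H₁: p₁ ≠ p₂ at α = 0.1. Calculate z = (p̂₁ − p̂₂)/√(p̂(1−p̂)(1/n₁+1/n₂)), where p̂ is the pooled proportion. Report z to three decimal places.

p̂₁ = 393/568 ≈ 0.69190, p̂₂ = 161/212 ≈ 0.75943.
Pooled p̂ = (393+161)/(568+212) = 554/780 = 0.71026.
SE = √(p̂(1−p̂)(1/n₁+1/n₂)) = √(0.71026·0.28974·0.00647754) = √(0.00133303) = 0.03651.
z = (0.69190 − 0.75943)/0.03651 = -0.06753/0.03651 = -1.850.
p-value = 2·P(Z > 1.850) ≈ 0.0644. With α = 0.1, reject H₀.

z = -1.850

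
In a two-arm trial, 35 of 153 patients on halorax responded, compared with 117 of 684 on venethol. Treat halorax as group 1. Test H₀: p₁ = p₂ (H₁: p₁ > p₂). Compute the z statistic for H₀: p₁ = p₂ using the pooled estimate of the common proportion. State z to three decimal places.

z = 1.674

p̂₁ = 35/153 ≈ 0.22876, p̂₂ = 117/684 ≈ 0.17105.
Pooled p̂ = (35+117)/(153+684) = 152/837 = 0.18160.
SE = √(0.148622 × 0.00799794) = 0.03448.
z = (0.22876 − 0.17105)/0.03448 = 0.05771/0.03448 = 1.674.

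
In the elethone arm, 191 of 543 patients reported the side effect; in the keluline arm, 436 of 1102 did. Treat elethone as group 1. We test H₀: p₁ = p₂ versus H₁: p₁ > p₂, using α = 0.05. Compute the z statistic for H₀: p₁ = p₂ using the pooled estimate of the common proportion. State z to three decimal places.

p̂₁ = 191/543 ≈ 0.35175, p̂₂ = 436/1102 ≈ 0.39564.
Pooled p̂ = (191+436)/(543+1102) = 627/1645 = 0.38116.
SE = √(p̂(1−p̂)(1/n₁+1/n₂)) = √(0.38116·0.61884·0.00274906) = √(0.000648437) = 0.02546.
z = (0.35175 − 0.39564)/0.02546 = -0.04389/0.02546 = -1.724.
p-value = P(Z > -1.724) ≈ 0.9576; since p > α = 0.05, fail to reject H₀.

z = -1.724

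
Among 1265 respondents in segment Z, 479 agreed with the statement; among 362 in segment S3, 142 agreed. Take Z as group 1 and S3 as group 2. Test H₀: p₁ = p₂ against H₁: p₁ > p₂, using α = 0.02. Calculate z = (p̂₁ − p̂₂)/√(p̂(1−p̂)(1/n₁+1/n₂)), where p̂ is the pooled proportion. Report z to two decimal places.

p̂₁ = 479/1265 ≈ 0.3787, p̂₂ = 142/362 ≈ 0.3923.
Pooled p̂ = (479+142)/(1265+362) = 621/1627 = 0.3817.
SE = √(p̂(1−p̂)(1/n₁+1/n₂)) = √(0.3817·0.6183·0.00355294) = √(0.0008385) = 0.0290.
z = (0.3787 − 0.3923)/0.0290 = -0.0136/0.0290 = -0.47.
p-value = P(Z > -0.470) ≈ 0.6808. With α = 0.02, fail to reject H₀.

z = -0.47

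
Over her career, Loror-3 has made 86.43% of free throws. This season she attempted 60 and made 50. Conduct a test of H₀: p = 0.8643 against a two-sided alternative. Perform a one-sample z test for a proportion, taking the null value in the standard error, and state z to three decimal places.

z = -0.700

p̂ = 50/60 ≈ 0.833333.
Standard error under H₀: √(0.8643×0.1357/60) = 0.044213.
z = (0.833333 − 0.8643)/0.044213 = -0.030967/0.044213 = -0.700.
p-value = 2·P(Z > 0.700) ≈ 0.4837.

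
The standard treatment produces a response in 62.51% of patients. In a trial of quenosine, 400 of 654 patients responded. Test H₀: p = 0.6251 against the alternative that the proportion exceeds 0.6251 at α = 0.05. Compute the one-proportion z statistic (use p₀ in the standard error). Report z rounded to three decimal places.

z = -0.712

p̂ = 400/654 ≈ 0.61162.
Under H₀, SE = √(0.6251·0.3749/654) = √(0.000358333) = 0.01893.
z = (0.61162 − 0.6251)/0.01893 = -0.01348/0.01893 = -0.712.
p-value = P(Z > -0.712) ≈ 0.7618. With α = 0.05, fail to reject H₀.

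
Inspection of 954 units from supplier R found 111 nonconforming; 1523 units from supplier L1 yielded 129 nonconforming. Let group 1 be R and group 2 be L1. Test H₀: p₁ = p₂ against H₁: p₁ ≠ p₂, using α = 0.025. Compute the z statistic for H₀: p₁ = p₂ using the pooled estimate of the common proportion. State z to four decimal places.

z = 2.5914

p̂₁ = 111/954 ≈ 0.116352, p̂₂ = 129/1523 ≈ 0.084701.
Pooled p̂ = (111+129)/(954+1523) = 240/2477 = 0.096891.
SE = √(p̂(1−p̂)(1/n₁+1/n₂)) = √(0.096891·0.903109·0.00170482) = √(0.000149177) = 0.012214.
z = (0.116352 − 0.084701)/0.012214 = 0.031651/0.012214 = 2.5914.
p-value = 2·P(Z > 2.591) ≈ 0.0096, so at α = 0.025 we reject H₀.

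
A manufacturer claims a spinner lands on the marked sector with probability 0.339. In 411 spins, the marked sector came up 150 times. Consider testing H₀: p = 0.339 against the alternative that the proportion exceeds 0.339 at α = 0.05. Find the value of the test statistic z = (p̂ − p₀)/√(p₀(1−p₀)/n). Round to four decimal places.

p̂ = 150/411 = 0.364964.
SE = √(p₀(1−p₀)/n) = √(0.22408/411) = 0.023350.
z = (0.364964 − 0.339)/0.023350 = 0.025964/0.023350 = 1.1119.
p-value = P(Z > 1.112) ≈ 0.1331, so at α = 0.05 we fail to reject H₀.

z = 1.1119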